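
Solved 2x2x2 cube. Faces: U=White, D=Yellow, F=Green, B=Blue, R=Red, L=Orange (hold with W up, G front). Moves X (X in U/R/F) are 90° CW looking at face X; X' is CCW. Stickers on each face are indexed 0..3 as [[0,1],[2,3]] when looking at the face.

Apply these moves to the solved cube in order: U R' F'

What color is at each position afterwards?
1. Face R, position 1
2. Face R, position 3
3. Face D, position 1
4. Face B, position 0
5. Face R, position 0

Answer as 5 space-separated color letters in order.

Answer: R R O Y R

Derivation:
After move 1 (U): U=WWWW F=RRGG R=BBRR B=OOBB L=GGOO
After move 2 (R'): R=BRBR U=WBWO F=RWGW D=YRYG B=YOYB
After move 3 (F'): F=WWRG U=WBBB R=RRYR D=GOYG L=GOOW
Query 1: R[1] = R
Query 2: R[3] = R
Query 3: D[1] = O
Query 4: B[0] = Y
Query 5: R[0] = R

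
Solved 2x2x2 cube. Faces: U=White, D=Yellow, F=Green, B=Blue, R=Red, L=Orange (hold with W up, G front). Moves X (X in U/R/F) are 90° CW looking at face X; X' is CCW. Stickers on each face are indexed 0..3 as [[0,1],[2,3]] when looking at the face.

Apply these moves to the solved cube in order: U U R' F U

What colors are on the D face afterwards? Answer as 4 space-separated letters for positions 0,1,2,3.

After move 1 (U): U=WWWW F=RRGG R=BBRR B=OOBB L=GGOO
After move 2 (U): U=WWWW F=BBGG R=OORR B=GGBB L=RROO
After move 3 (R'): R=OROR U=WBWG F=BWGW D=YBYG B=YGYB
After move 4 (F): F=GBWW U=WBOR R=WRGR D=OOYG L=RYOB
After move 5 (U): U=OWRB F=WRWW R=YGGR B=RYYB L=GBOB
Query: D face = OOYG

Answer: O O Y G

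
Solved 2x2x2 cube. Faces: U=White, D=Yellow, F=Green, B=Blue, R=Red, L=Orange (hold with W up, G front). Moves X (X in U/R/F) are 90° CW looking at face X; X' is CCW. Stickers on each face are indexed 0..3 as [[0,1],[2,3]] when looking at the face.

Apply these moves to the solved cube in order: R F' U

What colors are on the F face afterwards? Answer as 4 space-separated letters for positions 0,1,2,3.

After move 1 (R): R=RRRR U=WGWG F=GYGY D=YBYB B=WBWB
After move 2 (F'): F=YYGG U=WGRR R=BRYR D=OOYB L=OGOW
After move 3 (U): U=RWRG F=BRGG R=WBYR B=OGWB L=YYOW
Query: F face = BRGG

Answer: B R G G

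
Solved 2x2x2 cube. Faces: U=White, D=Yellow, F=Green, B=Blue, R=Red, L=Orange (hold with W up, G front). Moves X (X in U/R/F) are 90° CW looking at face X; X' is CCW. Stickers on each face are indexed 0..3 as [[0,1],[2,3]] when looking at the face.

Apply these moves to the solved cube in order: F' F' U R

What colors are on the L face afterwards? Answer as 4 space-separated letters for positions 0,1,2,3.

After move 1 (F'): F=GGGG U=WWRR R=YRYR D=OOYY L=OWOW
After move 2 (F'): F=GGGG U=WWYY R=OROR D=WWYY L=OROR
After move 3 (U): U=YWYW F=ORGG R=BBOR B=ORBB L=GGOR
After move 4 (R): R=OBRB U=YRYG F=OWGY D=WBYO B=WRWB
Query: L face = GGOR

Answer: G G O R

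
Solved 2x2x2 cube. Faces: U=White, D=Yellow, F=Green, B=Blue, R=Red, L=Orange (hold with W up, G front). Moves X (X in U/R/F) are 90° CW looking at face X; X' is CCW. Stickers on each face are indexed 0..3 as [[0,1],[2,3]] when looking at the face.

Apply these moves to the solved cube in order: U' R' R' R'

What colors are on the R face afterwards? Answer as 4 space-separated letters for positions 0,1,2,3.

After move 1 (U'): U=WWWW F=OOGG R=GGRR B=RRBB L=BBOO
After move 2 (R'): R=GRGR U=WBWR F=OWGW D=YOYG B=YRYB
After move 3 (R'): R=RRGG U=WYWY F=OBGR D=YWYW B=GROB
After move 4 (R'): R=RGRG U=WOWG F=OYGY D=YBYR B=WRWB
Query: R face = RGRG

Answer: R G R G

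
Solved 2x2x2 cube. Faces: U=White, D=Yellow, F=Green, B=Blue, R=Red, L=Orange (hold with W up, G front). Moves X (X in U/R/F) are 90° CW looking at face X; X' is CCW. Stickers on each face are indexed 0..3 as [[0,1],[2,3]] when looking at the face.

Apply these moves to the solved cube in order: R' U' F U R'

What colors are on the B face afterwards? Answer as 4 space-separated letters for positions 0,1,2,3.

After move 1 (R'): R=RRRR U=WBWB F=GWGW D=YGYG B=YBYB
After move 2 (U'): U=BBWW F=OOGW R=GWRR B=RRYB L=YBOO
After move 3 (F): F=GOWO U=BBOB R=WWWR D=RGYG L=YYOG
After move 4 (U): U=OBBB F=WWWO R=RRWR B=YYYB L=GOOG
After move 5 (R'): R=RRRW U=OYBY F=WBWB D=RWYO B=GYGB
Query: B face = GYGB

Answer: G Y G B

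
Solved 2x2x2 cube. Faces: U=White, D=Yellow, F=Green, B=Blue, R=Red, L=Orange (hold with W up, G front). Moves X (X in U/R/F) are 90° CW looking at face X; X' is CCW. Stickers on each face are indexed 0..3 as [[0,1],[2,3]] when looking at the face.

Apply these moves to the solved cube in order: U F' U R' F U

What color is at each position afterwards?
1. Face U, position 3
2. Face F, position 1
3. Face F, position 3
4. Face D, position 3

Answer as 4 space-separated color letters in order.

Answer: B R W G

Derivation:
After move 1 (U): U=WWWW F=RRGG R=BBRR B=OOBB L=GGOO
After move 2 (F'): F=RGRG U=WWBR R=YBYR D=GOYY L=GWOW
After move 3 (U): U=BWRW F=YBRG R=OOYR B=GWBB L=RGOW
After move 4 (R'): R=OROY U=BBRG F=YWRW D=GBYG B=YWOB
After move 5 (F): F=RYWW U=BBWG R=RRGY D=OOYG L=RGOB
After move 6 (U): U=WBGB F=RRWW R=YWGY B=RGOB L=RYOB
Query 1: U[3] = B
Query 2: F[1] = R
Query 3: F[3] = W
Query 4: D[3] = G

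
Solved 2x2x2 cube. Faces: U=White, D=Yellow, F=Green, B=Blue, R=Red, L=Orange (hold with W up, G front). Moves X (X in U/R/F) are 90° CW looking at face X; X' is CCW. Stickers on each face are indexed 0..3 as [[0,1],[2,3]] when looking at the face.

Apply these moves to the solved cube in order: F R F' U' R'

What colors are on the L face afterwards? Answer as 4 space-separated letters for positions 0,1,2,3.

Answer: O B O O

Derivation:
After move 1 (F): F=GGGG U=WWOO R=WRWR D=RRYY L=OYOY
After move 2 (R): R=WWRR U=WGOG F=GRGY D=RBYB B=OBWB
After move 3 (F'): F=RYGG U=WGWR R=BWRR D=YYYB L=OGOO
After move 4 (U'): U=GRWW F=OGGG R=RYRR B=BWWB L=OBOO
After move 5 (R'): R=YRRR U=GWWB F=ORGW D=YGYG B=BWYB
Query: L face = OBOO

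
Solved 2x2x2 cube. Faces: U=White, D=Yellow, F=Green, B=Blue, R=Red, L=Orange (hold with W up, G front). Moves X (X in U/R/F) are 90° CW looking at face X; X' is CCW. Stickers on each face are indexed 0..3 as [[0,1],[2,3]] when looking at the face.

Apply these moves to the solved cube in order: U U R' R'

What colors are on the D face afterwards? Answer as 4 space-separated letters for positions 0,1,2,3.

Answer: Y W Y W

Derivation:
After move 1 (U): U=WWWW F=RRGG R=BBRR B=OOBB L=GGOO
After move 2 (U): U=WWWW F=BBGG R=OORR B=GGBB L=RROO
After move 3 (R'): R=OROR U=WBWG F=BWGW D=YBYG B=YGYB
After move 4 (R'): R=RROO U=WYWY F=BBGG D=YWYW B=GGBB
Query: D face = YWYW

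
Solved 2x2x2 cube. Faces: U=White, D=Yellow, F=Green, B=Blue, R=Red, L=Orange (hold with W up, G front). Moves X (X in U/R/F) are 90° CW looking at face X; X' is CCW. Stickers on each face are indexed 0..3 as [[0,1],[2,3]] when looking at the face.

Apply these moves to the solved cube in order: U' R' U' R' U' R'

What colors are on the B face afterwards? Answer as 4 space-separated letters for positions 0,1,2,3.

After move 1 (U'): U=WWWW F=OOGG R=GGRR B=RRBB L=BBOO
After move 2 (R'): R=GRGR U=WBWR F=OWGW D=YOYG B=YRYB
After move 3 (U'): U=BRWW F=BBGW R=OWGR B=GRYB L=YROO
After move 4 (R'): R=WROG U=BYWG F=BRGW D=YBYW B=GROB
After move 5 (U'): U=YGBW F=YRGW R=BROG B=WROB L=GROO
After move 6 (R'): R=RGBO U=YOBW F=YGGW D=YRYW B=WRBB
Query: B face = WRBB

Answer: W R B B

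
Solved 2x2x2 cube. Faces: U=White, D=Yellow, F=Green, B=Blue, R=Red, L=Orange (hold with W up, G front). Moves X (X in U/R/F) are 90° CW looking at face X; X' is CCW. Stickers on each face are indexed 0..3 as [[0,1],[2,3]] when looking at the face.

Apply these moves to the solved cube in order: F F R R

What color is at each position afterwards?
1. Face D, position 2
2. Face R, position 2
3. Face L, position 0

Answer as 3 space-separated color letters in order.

Answer: Y R O

Derivation:
After move 1 (F): F=GGGG U=WWOO R=WRWR D=RRYY L=OYOY
After move 2 (F): F=GGGG U=WWYY R=OROR D=WWYY L=OROR
After move 3 (R): R=OORR U=WGYG F=GWGY D=WBYB B=YBWB
After move 4 (R): R=RORO U=WWYY F=GBGB D=WWYY B=GBGB
Query 1: D[2] = Y
Query 2: R[2] = R
Query 3: L[0] = O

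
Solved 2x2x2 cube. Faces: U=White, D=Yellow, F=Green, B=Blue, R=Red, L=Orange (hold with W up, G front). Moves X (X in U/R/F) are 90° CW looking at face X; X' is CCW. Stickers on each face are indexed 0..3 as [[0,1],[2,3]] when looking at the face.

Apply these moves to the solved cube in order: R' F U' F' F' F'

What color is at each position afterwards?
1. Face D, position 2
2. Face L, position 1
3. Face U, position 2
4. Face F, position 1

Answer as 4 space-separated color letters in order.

After move 1 (R'): R=RRRR U=WBWB F=GWGW D=YGYG B=YBYB
After move 2 (F): F=GGWW U=WBOO R=WRBR D=RRYG L=OYOG
After move 3 (U'): U=BOWO F=OYWW R=GGBR B=WRYB L=YBOG
After move 4 (F'): F=YWOW U=BOGB R=RGRR D=BGYG L=YOOW
After move 5 (F'): F=WWYO U=BORR R=GGBR D=OWYG L=YBOG
After move 6 (F'): F=WOWY U=BOGB R=WGOR D=BGYG L=YROR
Query 1: D[2] = Y
Query 2: L[1] = R
Query 3: U[2] = G
Query 4: F[1] = O

Answer: Y R G O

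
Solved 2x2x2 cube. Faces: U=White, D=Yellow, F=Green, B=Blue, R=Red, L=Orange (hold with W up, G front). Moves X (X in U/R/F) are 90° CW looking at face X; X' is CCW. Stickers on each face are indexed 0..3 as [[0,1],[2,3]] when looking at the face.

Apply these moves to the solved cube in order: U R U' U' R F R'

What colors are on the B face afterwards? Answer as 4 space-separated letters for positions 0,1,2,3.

Answer: R Y R B

Derivation:
After move 1 (U): U=WWWW F=RRGG R=BBRR B=OOBB L=GGOO
After move 2 (R): R=RBRB U=WRWG F=RYGY D=YBYO B=WOWB
After move 3 (U'): U=RGWW F=GGGY R=RYRB B=RBWB L=WOOO
After move 4 (U'): U=GWRW F=WOGY R=GGRB B=RYWB L=RBOO
After move 5 (R): R=RGBG U=GORY F=WBGO D=YWYR B=WYWB
After move 6 (F): F=GWOB U=GOOB R=RGYG D=BRYR L=RYOW
After move 7 (R'): R=GGRY U=GWOW F=GOOB D=BWYB B=RYRB
Query: B face = RYRB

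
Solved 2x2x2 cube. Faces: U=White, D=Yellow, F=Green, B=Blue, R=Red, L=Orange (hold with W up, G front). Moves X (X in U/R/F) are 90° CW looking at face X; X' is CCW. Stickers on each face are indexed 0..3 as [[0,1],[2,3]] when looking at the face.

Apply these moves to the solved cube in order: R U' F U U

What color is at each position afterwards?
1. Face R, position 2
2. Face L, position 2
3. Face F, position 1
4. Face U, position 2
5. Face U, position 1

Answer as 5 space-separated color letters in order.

Answer: W O R G O

Derivation:
After move 1 (R): R=RRRR U=WGWG F=GYGY D=YBYB B=WBWB
After move 2 (U'): U=GGWW F=OOGY R=GYRR B=RRWB L=WBOO
After move 3 (F): F=GOYO U=GGOB R=WYWR D=RGYB L=WYOB
After move 4 (U): U=OGBG F=WYYO R=RRWR B=WYWB L=GOOB
After move 5 (U): U=BOGG F=RRYO R=WYWR B=GOWB L=WYOB
Query 1: R[2] = W
Query 2: L[2] = O
Query 3: F[1] = R
Query 4: U[2] = G
Query 5: U[1] = O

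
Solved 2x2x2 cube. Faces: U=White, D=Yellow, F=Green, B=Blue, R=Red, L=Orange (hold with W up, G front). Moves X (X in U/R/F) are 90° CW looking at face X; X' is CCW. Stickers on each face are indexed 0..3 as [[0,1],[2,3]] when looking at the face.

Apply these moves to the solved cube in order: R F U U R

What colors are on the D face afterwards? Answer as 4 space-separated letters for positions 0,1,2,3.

After move 1 (R): R=RRRR U=WGWG F=GYGY D=YBYB B=WBWB
After move 2 (F): F=GGYY U=WGOO R=WRGR D=RRYB L=OYOB
After move 3 (U): U=OWOG F=WRYY R=WBGR B=OYWB L=GGOB
After move 4 (U): U=OOGW F=WBYY R=OYGR B=GGWB L=WROB
After move 5 (R): R=GORY U=OBGY F=WRYB D=RWYG B=WGOB
Query: D face = RWYG

Answer: R W Y G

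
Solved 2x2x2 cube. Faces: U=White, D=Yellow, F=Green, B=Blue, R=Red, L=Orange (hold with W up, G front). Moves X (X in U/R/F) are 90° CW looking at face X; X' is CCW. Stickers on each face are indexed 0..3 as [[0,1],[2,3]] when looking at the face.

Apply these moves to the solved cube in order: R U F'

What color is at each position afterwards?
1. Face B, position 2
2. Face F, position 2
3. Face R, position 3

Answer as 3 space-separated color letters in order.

After move 1 (R): R=RRRR U=WGWG F=GYGY D=YBYB B=WBWB
After move 2 (U): U=WWGG F=RRGY R=WBRR B=OOWB L=GYOO
After move 3 (F'): F=RYRG U=WWWR R=BBYR D=YOYB L=GGOG
Query 1: B[2] = W
Query 2: F[2] = R
Query 3: R[3] = R

Answer: W R R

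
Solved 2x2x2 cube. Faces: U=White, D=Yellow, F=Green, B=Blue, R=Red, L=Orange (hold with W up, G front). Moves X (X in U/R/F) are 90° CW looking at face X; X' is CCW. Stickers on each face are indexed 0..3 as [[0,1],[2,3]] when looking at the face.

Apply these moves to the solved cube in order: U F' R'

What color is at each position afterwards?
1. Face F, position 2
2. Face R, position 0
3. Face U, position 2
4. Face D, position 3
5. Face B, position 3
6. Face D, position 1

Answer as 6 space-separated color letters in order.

Answer: R B B G B G

Derivation:
After move 1 (U): U=WWWW F=RRGG R=BBRR B=OOBB L=GGOO
After move 2 (F'): F=RGRG U=WWBR R=YBYR D=GOYY L=GWOW
After move 3 (R'): R=BRYY U=WBBO F=RWRR D=GGYG B=YOOB
Query 1: F[2] = R
Query 2: R[0] = B
Query 3: U[2] = B
Query 4: D[3] = G
Query 5: B[3] = B
Query 6: D[1] = G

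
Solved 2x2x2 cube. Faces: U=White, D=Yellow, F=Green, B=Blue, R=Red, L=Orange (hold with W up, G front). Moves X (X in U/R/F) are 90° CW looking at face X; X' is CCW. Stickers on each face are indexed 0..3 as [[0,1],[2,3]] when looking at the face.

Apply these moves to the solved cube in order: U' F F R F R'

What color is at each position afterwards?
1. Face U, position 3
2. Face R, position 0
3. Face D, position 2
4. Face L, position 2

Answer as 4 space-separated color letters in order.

Answer: Y O Y O

Derivation:
After move 1 (U'): U=WWWW F=OOGG R=GGRR B=RRBB L=BBOO
After move 2 (F): F=GOGO U=WWOB R=WGWR D=RGYY L=BYOY
After move 3 (F): F=GGOO U=WWYY R=OGBR D=WWYY L=BROG
After move 4 (R): R=BORG U=WGYO F=GWOY D=WBYR B=YRWB
After move 5 (F): F=OGYW U=WGGR R=YOOG D=RBYR L=BWOB
After move 6 (R'): R=OGYO U=WWGY F=OGYR D=RGYW B=RRBB
Query 1: U[3] = Y
Query 2: R[0] = O
Query 3: D[2] = Y
Query 4: L[2] = O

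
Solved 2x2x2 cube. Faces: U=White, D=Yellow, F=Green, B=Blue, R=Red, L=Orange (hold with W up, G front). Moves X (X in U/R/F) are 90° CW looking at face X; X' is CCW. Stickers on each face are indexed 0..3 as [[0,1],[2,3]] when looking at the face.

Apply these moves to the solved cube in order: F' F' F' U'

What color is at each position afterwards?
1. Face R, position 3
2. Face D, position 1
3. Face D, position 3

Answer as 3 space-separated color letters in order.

Answer: R R Y

Derivation:
After move 1 (F'): F=GGGG U=WWRR R=YRYR D=OOYY L=OWOW
After move 2 (F'): F=GGGG U=WWYY R=OROR D=WWYY L=OROR
After move 3 (F'): F=GGGG U=WWOO R=WRWR D=RRYY L=OYOY
After move 4 (U'): U=WOWO F=OYGG R=GGWR B=WRBB L=BBOY
Query 1: R[3] = R
Query 2: D[1] = R
Query 3: D[3] = Y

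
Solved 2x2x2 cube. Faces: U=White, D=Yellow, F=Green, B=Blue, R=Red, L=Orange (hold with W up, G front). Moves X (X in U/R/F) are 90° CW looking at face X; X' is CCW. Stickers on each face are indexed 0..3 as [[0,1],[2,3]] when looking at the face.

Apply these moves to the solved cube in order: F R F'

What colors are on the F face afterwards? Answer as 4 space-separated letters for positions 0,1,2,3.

After move 1 (F): F=GGGG U=WWOO R=WRWR D=RRYY L=OYOY
After move 2 (R): R=WWRR U=WGOG F=GRGY D=RBYB B=OBWB
After move 3 (F'): F=RYGG U=WGWR R=BWRR D=YYYB L=OGOO
Query: F face = RYGG

Answer: R Y G G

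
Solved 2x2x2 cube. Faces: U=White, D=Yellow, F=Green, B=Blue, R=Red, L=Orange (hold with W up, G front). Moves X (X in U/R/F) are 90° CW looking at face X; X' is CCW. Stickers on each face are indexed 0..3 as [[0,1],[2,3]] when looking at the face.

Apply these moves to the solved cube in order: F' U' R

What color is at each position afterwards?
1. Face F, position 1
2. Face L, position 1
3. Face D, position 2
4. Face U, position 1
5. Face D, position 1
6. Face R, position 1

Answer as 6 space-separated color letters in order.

After move 1 (F'): F=GGGG U=WWRR R=YRYR D=OOYY L=OWOW
After move 2 (U'): U=WRWR F=OWGG R=GGYR B=YRBB L=BBOW
After move 3 (R): R=YGRG U=WWWG F=OOGY D=OBYY B=RRRB
Query 1: F[1] = O
Query 2: L[1] = B
Query 3: D[2] = Y
Query 4: U[1] = W
Query 5: D[1] = B
Query 6: R[1] = G

Answer: O B Y W B G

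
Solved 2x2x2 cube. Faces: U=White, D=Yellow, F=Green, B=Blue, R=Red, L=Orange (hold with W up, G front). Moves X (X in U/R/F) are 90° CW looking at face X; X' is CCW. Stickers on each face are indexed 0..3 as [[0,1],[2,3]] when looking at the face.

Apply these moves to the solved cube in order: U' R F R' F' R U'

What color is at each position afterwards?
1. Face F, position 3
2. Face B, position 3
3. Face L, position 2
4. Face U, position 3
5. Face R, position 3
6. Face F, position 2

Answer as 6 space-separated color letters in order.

Answer: Y B O G G G

Derivation:
After move 1 (U'): U=WWWW F=OOGG R=GGRR B=RRBB L=BBOO
After move 2 (R): R=RGRG U=WOWG F=OYGY D=YBYR B=WRWB
After move 3 (F): F=GOYY U=WOOB R=WGGG D=RRYR L=BYOB
After move 4 (R'): R=GGWG U=WWOW F=GOYB D=ROYY B=RRRB
After move 5 (F'): F=OBGY U=WWGW R=OGRG D=YBYY L=BWOO
After move 6 (R): R=ROGG U=WBGY F=OBGY D=YRYR B=WRWB
After move 7 (U'): U=BYWG F=BWGY R=OBGG B=ROWB L=WROO
Query 1: F[3] = Y
Query 2: B[3] = B
Query 3: L[2] = O
Query 4: U[3] = G
Query 5: R[3] = G
Query 6: F[2] = G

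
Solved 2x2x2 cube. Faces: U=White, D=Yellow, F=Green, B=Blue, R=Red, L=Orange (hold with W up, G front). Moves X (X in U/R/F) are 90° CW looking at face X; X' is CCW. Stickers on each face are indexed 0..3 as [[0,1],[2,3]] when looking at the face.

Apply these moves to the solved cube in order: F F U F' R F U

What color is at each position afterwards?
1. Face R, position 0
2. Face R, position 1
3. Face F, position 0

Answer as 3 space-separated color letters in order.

Answer: O R B

Derivation:
After move 1 (F): F=GGGG U=WWOO R=WRWR D=RRYY L=OYOY
After move 2 (F): F=GGGG U=WWYY R=OROR D=WWYY L=OROR
After move 3 (U): U=YWYW F=ORGG R=BBOR B=ORBB L=GGOR
After move 4 (F'): F=RGOG U=YWBO R=WBWR D=GRYY L=GWOY
After move 5 (R): R=WWRB U=YGBG F=RROY D=GBYO B=ORWB
After move 6 (F): F=ORYR U=YGYW R=BWGB D=RWYO L=GGOB
After move 7 (U): U=YYWG F=BWYR R=ORGB B=GGWB L=OROB
Query 1: R[0] = O
Query 2: R[1] = R
Query 3: F[0] = B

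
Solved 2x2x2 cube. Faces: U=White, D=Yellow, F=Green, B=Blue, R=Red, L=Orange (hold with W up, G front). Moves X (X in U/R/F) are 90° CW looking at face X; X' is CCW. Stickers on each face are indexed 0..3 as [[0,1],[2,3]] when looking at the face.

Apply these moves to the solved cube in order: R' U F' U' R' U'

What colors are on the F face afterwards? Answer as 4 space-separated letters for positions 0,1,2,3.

Answer: O O R Y

Derivation:
After move 1 (R'): R=RRRR U=WBWB F=GWGW D=YGYG B=YBYB
After move 2 (U): U=WWBB F=RRGW R=YBRR B=OOYB L=GWOO
After move 3 (F'): F=RWRG U=WWYR R=GBYR D=WOYG L=GBOB
After move 4 (U'): U=WRWY F=GBRG R=RWYR B=GBYB L=OOOB
After move 5 (R'): R=WRRY U=WYWG F=GRRY D=WBYG B=GBOB
After move 6 (U'): U=YGWW F=OORY R=GRRY B=WROB L=GBOB
Query: F face = OORY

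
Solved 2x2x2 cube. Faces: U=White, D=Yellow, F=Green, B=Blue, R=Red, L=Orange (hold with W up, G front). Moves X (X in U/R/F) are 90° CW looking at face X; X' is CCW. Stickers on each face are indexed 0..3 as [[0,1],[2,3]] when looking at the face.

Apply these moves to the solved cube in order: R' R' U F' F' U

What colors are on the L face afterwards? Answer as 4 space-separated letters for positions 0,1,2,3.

After move 1 (R'): R=RRRR U=WBWB F=GWGW D=YGYG B=YBYB
After move 2 (R'): R=RRRR U=WYWY F=GBGB D=YWYW B=GBGB
After move 3 (U): U=WWYY F=RRGB R=GBRR B=OOGB L=GBOO
After move 4 (F'): F=RBRG U=WWGR R=WBYR D=BOYW L=GYOY
After move 5 (F'): F=BGRR U=WWWY R=OBBR D=YYYW L=GROG
After move 6 (U): U=WWYW F=OBRR R=OOBR B=GRGB L=BGOG
Query: L face = BGOG

Answer: B G O G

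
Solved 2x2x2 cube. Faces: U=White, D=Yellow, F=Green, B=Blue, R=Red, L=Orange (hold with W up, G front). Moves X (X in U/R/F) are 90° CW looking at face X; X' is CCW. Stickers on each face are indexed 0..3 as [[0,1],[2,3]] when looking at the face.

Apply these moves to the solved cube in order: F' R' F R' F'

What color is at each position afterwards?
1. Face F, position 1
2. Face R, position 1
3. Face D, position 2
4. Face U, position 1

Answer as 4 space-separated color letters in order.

After move 1 (F'): F=GGGG U=WWRR R=YRYR D=OOYY L=OWOW
After move 2 (R'): R=RRYY U=WBRB F=GWGR D=OGYG B=YBOB
After move 3 (F): F=GGRW U=WBWW R=RRBY D=YRYG L=OOOG
After move 4 (R'): R=RYRB U=WOWY F=GBRW D=YGYW B=GBRB
After move 5 (F'): F=BWGR U=WORR R=GYYB D=OGYW L=OYOW
Query 1: F[1] = W
Query 2: R[1] = Y
Query 3: D[2] = Y
Query 4: U[1] = O

Answer: W Y Y O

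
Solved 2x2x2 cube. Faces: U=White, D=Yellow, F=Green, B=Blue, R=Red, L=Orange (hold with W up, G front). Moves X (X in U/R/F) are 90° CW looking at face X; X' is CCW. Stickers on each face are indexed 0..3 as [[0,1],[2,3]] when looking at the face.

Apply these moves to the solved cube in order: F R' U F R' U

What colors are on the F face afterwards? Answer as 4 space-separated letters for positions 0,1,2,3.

Answer: B W O W

Derivation:
After move 1 (F): F=GGGG U=WWOO R=WRWR D=RRYY L=OYOY
After move 2 (R'): R=RRWW U=WBOB F=GWGO D=RGYG B=YBRB
After move 3 (U): U=OWBB F=RRGO R=YBWW B=OYRB L=GWOY
After move 4 (F): F=GROR U=OWYW R=BBBW D=WYYG L=GROG
After move 5 (R'): R=BWBB U=ORYO F=GWOW D=WRYR B=GYYB
After move 6 (U): U=YOOR F=BWOW R=GYBB B=GRYB L=GWOG
Query: F face = BWOW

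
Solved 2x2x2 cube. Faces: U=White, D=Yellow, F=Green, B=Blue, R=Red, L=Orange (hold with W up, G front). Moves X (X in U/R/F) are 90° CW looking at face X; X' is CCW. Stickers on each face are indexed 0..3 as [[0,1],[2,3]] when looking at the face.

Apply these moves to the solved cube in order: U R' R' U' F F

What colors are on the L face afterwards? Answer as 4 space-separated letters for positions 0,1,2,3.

Answer: G B O R

Derivation:
After move 1 (U): U=WWWW F=RRGG R=BBRR B=OOBB L=GGOO
After move 2 (R'): R=BRBR U=WBWO F=RWGW D=YRYG B=YOYB
After move 3 (R'): R=RRBB U=WYWY F=RBGO D=YWYW B=GORB
After move 4 (U'): U=YYWW F=GGGO R=RBBB B=RRRB L=GOOO
After move 5 (F): F=GGOG U=YYOO R=WBWB D=BRYW L=GYOW
After move 6 (F): F=OGGG U=YYWY R=OBOB D=WWYW L=GBOR
Query: L face = GBOR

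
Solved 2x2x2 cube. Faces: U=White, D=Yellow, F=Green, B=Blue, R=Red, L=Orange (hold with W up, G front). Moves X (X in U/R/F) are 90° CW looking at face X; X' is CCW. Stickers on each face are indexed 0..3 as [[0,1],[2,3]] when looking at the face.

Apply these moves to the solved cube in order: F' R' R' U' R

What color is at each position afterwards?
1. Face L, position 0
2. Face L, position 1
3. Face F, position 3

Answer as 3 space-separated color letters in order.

Answer: G B R

Derivation:
After move 1 (F'): F=GGGG U=WWRR R=YRYR D=OOYY L=OWOW
After move 2 (R'): R=RRYY U=WBRB F=GWGR D=OGYG B=YBOB
After move 3 (R'): R=RYRY U=WORY F=GBGB D=OWYR B=GBGB
After move 4 (U'): U=OYWR F=OWGB R=GBRY B=RYGB L=GBOW
After move 5 (R): R=RGYB U=OWWB F=OWGR D=OGYR B=RYYB
Query 1: L[0] = G
Query 2: L[1] = B
Query 3: F[3] = R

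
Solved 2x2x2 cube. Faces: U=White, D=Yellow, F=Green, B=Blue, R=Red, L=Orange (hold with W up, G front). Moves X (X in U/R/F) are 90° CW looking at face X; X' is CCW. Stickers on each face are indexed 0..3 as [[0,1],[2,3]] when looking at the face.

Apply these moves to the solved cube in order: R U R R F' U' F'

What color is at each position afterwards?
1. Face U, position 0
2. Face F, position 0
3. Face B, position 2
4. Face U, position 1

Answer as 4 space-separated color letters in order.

After move 1 (R): R=RRRR U=WGWG F=GYGY D=YBYB B=WBWB
After move 2 (U): U=WWGG F=RRGY R=WBRR B=OOWB L=GYOO
After move 3 (R): R=RWRB U=WRGY F=RBGB D=YWYO B=GOWB
After move 4 (R): R=RRBW U=WBGB F=RWGO D=YWYG B=YORB
After move 5 (F'): F=WORG U=WBRB R=WRYW D=YOYG L=GBOG
After move 6 (U'): U=BBWR F=GBRG R=WOYW B=WRRB L=YOOG
After move 7 (F'): F=BGGR U=BBWY R=OOYW D=OGYG L=YROW
Query 1: U[0] = B
Query 2: F[0] = B
Query 3: B[2] = R
Query 4: U[1] = B

Answer: B B R B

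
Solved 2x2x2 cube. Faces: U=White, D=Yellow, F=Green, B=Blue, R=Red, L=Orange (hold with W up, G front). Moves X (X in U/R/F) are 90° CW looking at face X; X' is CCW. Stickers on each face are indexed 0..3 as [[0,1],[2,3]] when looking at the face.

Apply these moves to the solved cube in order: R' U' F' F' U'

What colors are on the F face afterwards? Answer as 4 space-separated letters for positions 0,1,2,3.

Answer: Y R O O

Derivation:
After move 1 (R'): R=RRRR U=WBWB F=GWGW D=YGYG B=YBYB
After move 2 (U'): U=BBWW F=OOGW R=GWRR B=RRYB L=YBOO
After move 3 (F'): F=OWOG U=BBGR R=GWYR D=BOYG L=YWOW
After move 4 (F'): F=WGOO U=BBGY R=OWBR D=WWYG L=YROG
After move 5 (U'): U=BYBG F=YROO R=WGBR B=OWYB L=RROG
Query: F face = YROO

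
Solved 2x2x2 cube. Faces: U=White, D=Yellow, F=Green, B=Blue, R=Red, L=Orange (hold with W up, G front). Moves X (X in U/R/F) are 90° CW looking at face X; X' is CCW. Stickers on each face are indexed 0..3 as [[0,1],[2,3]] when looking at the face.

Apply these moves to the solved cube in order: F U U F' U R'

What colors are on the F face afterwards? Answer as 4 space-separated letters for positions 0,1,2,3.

After move 1 (F): F=GGGG U=WWOO R=WRWR D=RRYY L=OYOY
After move 2 (U): U=OWOW F=WRGG R=BBWR B=OYBB L=GGOY
After move 3 (U): U=OOWW F=BBGG R=OYWR B=GGBB L=WROY
After move 4 (F'): F=BGBG U=OOOW R=RYRR D=RYYY L=WWOW
After move 5 (U): U=OOWO F=RYBG R=GGRR B=WWBB L=BGOW
After move 6 (R'): R=GRGR U=OBWW F=ROBO D=RYYG B=YWYB
Query: F face = ROBO

Answer: R O B O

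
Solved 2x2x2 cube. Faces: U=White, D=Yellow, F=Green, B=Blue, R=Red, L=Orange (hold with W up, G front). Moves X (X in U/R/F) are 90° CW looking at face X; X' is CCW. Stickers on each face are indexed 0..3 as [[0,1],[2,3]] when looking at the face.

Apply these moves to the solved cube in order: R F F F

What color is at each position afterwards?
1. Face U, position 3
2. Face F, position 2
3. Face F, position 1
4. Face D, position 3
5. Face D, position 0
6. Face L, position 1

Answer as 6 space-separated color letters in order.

Answer: R G Y B O G

Derivation:
After move 1 (R): R=RRRR U=WGWG F=GYGY D=YBYB B=WBWB
After move 2 (F): F=GGYY U=WGOO R=WRGR D=RRYB L=OYOB
After move 3 (F): F=YGYG U=WGBY R=OROR D=GWYB L=OROR
After move 4 (F): F=YYGG U=WGRR R=BRYR D=OOYB L=OGOW
Query 1: U[3] = R
Query 2: F[2] = G
Query 3: F[1] = Y
Query 4: D[3] = B
Query 5: D[0] = O
Query 6: L[1] = G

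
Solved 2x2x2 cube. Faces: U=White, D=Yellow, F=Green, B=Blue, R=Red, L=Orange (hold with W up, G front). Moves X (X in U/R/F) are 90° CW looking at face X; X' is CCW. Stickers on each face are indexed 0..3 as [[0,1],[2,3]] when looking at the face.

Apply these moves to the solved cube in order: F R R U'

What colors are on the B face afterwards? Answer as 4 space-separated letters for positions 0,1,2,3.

Answer: R W G B

Derivation:
After move 1 (F): F=GGGG U=WWOO R=WRWR D=RRYY L=OYOY
After move 2 (R): R=WWRR U=WGOG F=GRGY D=RBYB B=OBWB
After move 3 (R): R=RWRW U=WROY F=GBGB D=RWYO B=GBGB
After move 4 (U'): U=RYWO F=OYGB R=GBRW B=RWGB L=GBOY
Query: B face = RWGB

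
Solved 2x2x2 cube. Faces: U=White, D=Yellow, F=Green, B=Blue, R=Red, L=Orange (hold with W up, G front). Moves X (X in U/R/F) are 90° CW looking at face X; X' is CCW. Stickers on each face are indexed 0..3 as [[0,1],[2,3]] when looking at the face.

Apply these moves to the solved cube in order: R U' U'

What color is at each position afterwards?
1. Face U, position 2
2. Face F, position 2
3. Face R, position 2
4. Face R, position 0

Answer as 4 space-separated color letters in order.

After move 1 (R): R=RRRR U=WGWG F=GYGY D=YBYB B=WBWB
After move 2 (U'): U=GGWW F=OOGY R=GYRR B=RRWB L=WBOO
After move 3 (U'): U=GWGW F=WBGY R=OORR B=GYWB L=RROO
Query 1: U[2] = G
Query 2: F[2] = G
Query 3: R[2] = R
Query 4: R[0] = O

Answer: G G R O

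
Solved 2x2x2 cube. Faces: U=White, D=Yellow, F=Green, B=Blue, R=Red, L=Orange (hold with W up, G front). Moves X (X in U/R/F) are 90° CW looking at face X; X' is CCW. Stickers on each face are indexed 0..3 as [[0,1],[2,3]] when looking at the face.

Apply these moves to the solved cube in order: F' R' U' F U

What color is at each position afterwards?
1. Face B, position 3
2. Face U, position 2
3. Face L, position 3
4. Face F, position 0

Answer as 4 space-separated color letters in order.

Answer: B B G W

Derivation:
After move 1 (F'): F=GGGG U=WWRR R=YRYR D=OOYY L=OWOW
After move 2 (R'): R=RRYY U=WBRB F=GWGR D=OGYG B=YBOB
After move 3 (U'): U=BBWR F=OWGR R=GWYY B=RROB L=YBOW
After move 4 (F): F=GORW U=BBWB R=WWRY D=YGYG L=YOOG
After move 5 (U): U=WBBB F=WWRW R=RRRY B=YOOB L=GOOG
Query 1: B[3] = B
Query 2: U[2] = B
Query 3: L[3] = G
Query 4: F[0] = W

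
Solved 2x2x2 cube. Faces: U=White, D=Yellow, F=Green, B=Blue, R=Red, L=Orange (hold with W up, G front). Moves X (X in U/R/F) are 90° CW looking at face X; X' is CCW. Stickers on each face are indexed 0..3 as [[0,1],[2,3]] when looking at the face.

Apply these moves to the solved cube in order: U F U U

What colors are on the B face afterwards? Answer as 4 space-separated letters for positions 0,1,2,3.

After move 1 (U): U=WWWW F=RRGG R=BBRR B=OOBB L=GGOO
After move 2 (F): F=GRGR U=WWOG R=WBWR D=RBYY L=GYOY
After move 3 (U): U=OWGW F=WBGR R=OOWR B=GYBB L=GROY
After move 4 (U): U=GOWW F=OOGR R=GYWR B=GRBB L=WBOY
Query: B face = GRBB

Answer: G R B B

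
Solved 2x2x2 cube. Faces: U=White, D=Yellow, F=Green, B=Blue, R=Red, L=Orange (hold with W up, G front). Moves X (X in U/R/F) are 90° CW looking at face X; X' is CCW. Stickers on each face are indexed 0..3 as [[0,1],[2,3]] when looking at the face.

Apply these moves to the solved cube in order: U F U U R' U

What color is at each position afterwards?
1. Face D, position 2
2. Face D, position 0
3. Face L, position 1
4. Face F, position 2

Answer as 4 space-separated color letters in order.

Answer: Y R O G

Derivation:
After move 1 (U): U=WWWW F=RRGG R=BBRR B=OOBB L=GGOO
After move 2 (F): F=GRGR U=WWOG R=WBWR D=RBYY L=GYOY
After move 3 (U): U=OWGW F=WBGR R=OOWR B=GYBB L=GROY
After move 4 (U): U=GOWW F=OOGR R=GYWR B=GRBB L=WBOY
After move 5 (R'): R=YRGW U=GBWG F=OOGW D=ROYR B=YRBB
After move 6 (U): U=WGGB F=YRGW R=YRGW B=WBBB L=OOOY
Query 1: D[2] = Y
Query 2: D[0] = R
Query 3: L[1] = O
Query 4: F[2] = G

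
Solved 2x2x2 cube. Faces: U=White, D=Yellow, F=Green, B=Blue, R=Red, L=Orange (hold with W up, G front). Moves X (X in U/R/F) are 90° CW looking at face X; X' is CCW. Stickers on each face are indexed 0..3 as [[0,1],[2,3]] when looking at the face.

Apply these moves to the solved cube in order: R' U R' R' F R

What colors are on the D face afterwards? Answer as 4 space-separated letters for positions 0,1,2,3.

Answer: B R Y W

Derivation:
After move 1 (R'): R=RRRR U=WBWB F=GWGW D=YGYG B=YBYB
After move 2 (U): U=WWBB F=RRGW R=YBRR B=OOYB L=GWOO
After move 3 (R'): R=BRYR U=WYBO F=RWGB D=YRYW B=GOGB
After move 4 (R'): R=RRBY U=WGBG F=RYGO D=YWYB B=WORB
After move 5 (F): F=GROY U=WGOW R=BRGY D=BRYB L=GYOW
After move 6 (R): R=GBYR U=WROY F=GROB D=BRYW B=WOGB
Query: D face = BRYW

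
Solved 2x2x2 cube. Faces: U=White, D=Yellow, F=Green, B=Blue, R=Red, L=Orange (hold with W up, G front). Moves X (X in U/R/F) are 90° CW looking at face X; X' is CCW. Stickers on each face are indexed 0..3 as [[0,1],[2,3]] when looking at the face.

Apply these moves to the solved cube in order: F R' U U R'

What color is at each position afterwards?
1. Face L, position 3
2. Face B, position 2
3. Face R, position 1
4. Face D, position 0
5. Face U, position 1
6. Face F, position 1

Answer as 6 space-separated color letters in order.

After move 1 (F): F=GGGG U=WWOO R=WRWR D=RRYY L=OYOY
After move 2 (R'): R=RRWW U=WBOB F=GWGO D=RGYG B=YBRB
After move 3 (U): U=OWBB F=RRGO R=YBWW B=OYRB L=GWOY
After move 4 (U): U=BOBW F=YBGO R=OYWW B=GWRB L=RROY
After move 5 (R'): R=YWOW U=BRBG F=YOGW D=RBYO B=GWGB
Query 1: L[3] = Y
Query 2: B[2] = G
Query 3: R[1] = W
Query 4: D[0] = R
Query 5: U[1] = R
Query 6: F[1] = O

Answer: Y G W R R O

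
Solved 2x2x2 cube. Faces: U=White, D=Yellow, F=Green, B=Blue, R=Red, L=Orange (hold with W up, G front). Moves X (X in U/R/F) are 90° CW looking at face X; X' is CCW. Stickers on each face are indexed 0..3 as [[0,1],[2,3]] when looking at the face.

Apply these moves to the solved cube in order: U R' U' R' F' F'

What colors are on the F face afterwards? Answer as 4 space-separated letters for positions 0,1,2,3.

Answer: W G O G

Derivation:
After move 1 (U): U=WWWW F=RRGG R=BBRR B=OOBB L=GGOO
After move 2 (R'): R=BRBR U=WBWO F=RWGW D=YRYG B=YOYB
After move 3 (U'): U=BOWW F=GGGW R=RWBR B=BRYB L=YOOO
After move 4 (R'): R=WRRB U=BYWB F=GOGW D=YGYW B=GRRB
After move 5 (F'): F=OWGG U=BYWR R=GRYB D=OOYW L=YBOW
After move 6 (F'): F=WGOG U=BYGY R=OROB D=BWYW L=YROW
Query: F face = WGOG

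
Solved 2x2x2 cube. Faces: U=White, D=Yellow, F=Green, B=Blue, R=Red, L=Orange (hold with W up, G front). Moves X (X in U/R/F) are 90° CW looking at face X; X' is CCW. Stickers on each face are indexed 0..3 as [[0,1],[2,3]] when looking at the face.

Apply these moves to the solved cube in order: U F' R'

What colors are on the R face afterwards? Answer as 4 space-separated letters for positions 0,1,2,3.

Answer: B R Y Y

Derivation:
After move 1 (U): U=WWWW F=RRGG R=BBRR B=OOBB L=GGOO
After move 2 (F'): F=RGRG U=WWBR R=YBYR D=GOYY L=GWOW
After move 3 (R'): R=BRYY U=WBBO F=RWRR D=GGYG B=YOOB
Query: R face = BRYY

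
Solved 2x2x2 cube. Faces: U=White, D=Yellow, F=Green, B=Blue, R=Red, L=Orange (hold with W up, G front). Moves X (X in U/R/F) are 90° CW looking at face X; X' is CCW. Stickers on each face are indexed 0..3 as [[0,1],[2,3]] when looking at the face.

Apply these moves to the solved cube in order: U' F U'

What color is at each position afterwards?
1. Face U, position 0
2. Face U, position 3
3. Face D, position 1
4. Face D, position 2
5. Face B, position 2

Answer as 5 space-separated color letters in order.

Answer: W O G Y B

Derivation:
After move 1 (U'): U=WWWW F=OOGG R=GGRR B=RRBB L=BBOO
After move 2 (F): F=GOGO U=WWOB R=WGWR D=RGYY L=BYOY
After move 3 (U'): U=WBWO F=BYGO R=GOWR B=WGBB L=RROY
Query 1: U[0] = W
Query 2: U[3] = O
Query 3: D[1] = G
Query 4: D[2] = Y
Query 5: B[2] = B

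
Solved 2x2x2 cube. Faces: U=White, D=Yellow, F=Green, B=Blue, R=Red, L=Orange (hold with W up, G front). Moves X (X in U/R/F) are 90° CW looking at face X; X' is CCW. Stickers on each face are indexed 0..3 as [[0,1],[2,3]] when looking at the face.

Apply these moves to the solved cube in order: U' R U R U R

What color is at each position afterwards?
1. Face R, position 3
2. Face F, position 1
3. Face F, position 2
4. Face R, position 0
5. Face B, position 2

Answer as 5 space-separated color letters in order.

After move 1 (U'): U=WWWW F=OOGG R=GGRR B=RRBB L=BBOO
After move 2 (R): R=RGRG U=WOWG F=OYGY D=YBYR B=WRWB
After move 3 (U): U=WWGO F=RGGY R=WRRG B=BBWB L=OYOO
After move 4 (R): R=RWGR U=WGGY F=RBGR D=YWYB B=OBWB
After move 5 (U): U=GWYG F=RWGR R=OBGR B=OYWB L=RBOO
After move 6 (R): R=GORB U=GWYR F=RWGB D=YWYO B=GYWB
Query 1: R[3] = B
Query 2: F[1] = W
Query 3: F[2] = G
Query 4: R[0] = G
Query 5: B[2] = W

Answer: B W G G W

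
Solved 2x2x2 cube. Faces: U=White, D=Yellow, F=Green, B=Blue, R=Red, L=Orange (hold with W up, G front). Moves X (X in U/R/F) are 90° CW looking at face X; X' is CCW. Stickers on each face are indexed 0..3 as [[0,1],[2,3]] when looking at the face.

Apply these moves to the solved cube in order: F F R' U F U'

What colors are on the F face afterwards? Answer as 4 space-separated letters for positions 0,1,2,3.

Answer: G W Y R

Derivation:
After move 1 (F): F=GGGG U=WWOO R=WRWR D=RRYY L=OYOY
After move 2 (F): F=GGGG U=WWYY R=OROR D=WWYY L=OROR
After move 3 (R'): R=RROO U=WBYB F=GWGY D=WGYG B=YBWB
After move 4 (U): U=YWBB F=RRGY R=YBOO B=ORWB L=GWOR
After move 5 (F): F=GRYR U=YWRW R=BBBO D=OYYG L=GWOG
After move 6 (U'): U=WWYR F=GWYR R=GRBO B=BBWB L=OROG
Query: F face = GWYR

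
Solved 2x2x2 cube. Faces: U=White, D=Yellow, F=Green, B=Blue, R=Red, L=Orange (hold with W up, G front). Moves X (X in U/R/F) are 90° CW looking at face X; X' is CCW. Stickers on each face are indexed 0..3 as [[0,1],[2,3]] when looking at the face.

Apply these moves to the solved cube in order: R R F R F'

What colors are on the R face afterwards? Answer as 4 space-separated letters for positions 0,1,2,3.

Answer: G W R R

Derivation:
After move 1 (R): R=RRRR U=WGWG F=GYGY D=YBYB B=WBWB
After move 2 (R): R=RRRR U=WYWY F=GBGB D=YWYW B=GBGB
After move 3 (F): F=GGBB U=WYOO R=WRYR D=RRYW L=OYOW
After move 4 (R): R=YWRR U=WGOB F=GRBW D=RGYG B=OBYB
After move 5 (F'): F=RWGB U=WGYR R=GWRR D=YWYG L=OBOO
Query: R face = GWRR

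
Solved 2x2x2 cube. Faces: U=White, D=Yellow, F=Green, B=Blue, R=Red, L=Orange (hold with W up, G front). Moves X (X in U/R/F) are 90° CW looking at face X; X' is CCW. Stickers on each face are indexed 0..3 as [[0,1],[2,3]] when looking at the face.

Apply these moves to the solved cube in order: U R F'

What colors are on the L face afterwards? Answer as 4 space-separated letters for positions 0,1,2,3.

Answer: G G O W

Derivation:
After move 1 (U): U=WWWW F=RRGG R=BBRR B=OOBB L=GGOO
After move 2 (R): R=RBRB U=WRWG F=RYGY D=YBYO B=WOWB
After move 3 (F'): F=YYRG U=WRRR R=BBYB D=GOYO L=GGOW
Query: L face = GGOW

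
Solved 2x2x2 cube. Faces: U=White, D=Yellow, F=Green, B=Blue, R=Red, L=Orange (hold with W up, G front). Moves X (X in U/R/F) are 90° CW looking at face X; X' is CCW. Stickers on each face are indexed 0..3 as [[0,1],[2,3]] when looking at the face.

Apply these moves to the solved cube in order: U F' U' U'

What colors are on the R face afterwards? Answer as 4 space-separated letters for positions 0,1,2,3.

After move 1 (U): U=WWWW F=RRGG R=BBRR B=OOBB L=GGOO
After move 2 (F'): F=RGRG U=WWBR R=YBYR D=GOYY L=GWOW
After move 3 (U'): U=WRWB F=GWRG R=RGYR B=YBBB L=OOOW
After move 4 (U'): U=RBWW F=OORG R=GWYR B=RGBB L=YBOW
Query: R face = GWYR

Answer: G W Y R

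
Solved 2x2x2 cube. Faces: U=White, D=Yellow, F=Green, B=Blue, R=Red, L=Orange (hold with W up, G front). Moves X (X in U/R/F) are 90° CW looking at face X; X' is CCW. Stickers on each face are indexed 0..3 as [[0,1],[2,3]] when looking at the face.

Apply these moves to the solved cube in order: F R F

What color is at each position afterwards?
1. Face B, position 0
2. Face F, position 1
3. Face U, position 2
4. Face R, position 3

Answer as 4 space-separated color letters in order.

After move 1 (F): F=GGGG U=WWOO R=WRWR D=RRYY L=OYOY
After move 2 (R): R=WWRR U=WGOG F=GRGY D=RBYB B=OBWB
After move 3 (F): F=GGYR U=WGYY R=OWGR D=RWYB L=OROB
Query 1: B[0] = O
Query 2: F[1] = G
Query 3: U[2] = Y
Query 4: R[3] = R

Answer: O G Y R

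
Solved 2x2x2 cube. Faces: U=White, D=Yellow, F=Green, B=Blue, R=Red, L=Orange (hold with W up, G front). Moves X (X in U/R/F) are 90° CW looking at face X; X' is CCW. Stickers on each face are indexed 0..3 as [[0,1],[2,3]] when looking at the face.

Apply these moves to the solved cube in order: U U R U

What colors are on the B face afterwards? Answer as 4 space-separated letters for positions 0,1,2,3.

After move 1 (U): U=WWWW F=RRGG R=BBRR B=OOBB L=GGOO
After move 2 (U): U=WWWW F=BBGG R=OORR B=GGBB L=RROO
After move 3 (R): R=RORO U=WBWG F=BYGY D=YBYG B=WGWB
After move 4 (U): U=WWGB F=ROGY R=WGRO B=RRWB L=BYOO
Query: B face = RRWB

Answer: R R W B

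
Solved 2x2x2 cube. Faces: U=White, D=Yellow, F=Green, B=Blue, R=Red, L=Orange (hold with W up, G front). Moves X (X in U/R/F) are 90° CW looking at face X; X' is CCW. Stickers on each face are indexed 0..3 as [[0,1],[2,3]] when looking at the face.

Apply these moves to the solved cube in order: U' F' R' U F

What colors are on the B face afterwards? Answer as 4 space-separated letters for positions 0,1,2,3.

After move 1 (U'): U=WWWW F=OOGG R=GGRR B=RRBB L=BBOO
After move 2 (F'): F=OGOG U=WWGR R=YGYR D=BOYY L=BWOW
After move 3 (R'): R=GRYY U=WBGR F=OWOR D=BGYG B=YROB
After move 4 (U): U=GWRB F=GROR R=YRYY B=BWOB L=OWOW
After move 5 (F): F=OGRR U=GWWW R=RRBY D=YYYG L=OBOG
Query: B face = BWOB

Answer: B W O B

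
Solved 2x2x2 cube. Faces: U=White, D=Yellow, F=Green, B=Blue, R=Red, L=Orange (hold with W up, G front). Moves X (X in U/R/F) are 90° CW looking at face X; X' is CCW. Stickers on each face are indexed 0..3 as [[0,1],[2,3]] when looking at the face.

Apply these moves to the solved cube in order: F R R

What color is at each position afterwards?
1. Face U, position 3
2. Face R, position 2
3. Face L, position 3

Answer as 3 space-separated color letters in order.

Answer: Y R Y

Derivation:
After move 1 (F): F=GGGG U=WWOO R=WRWR D=RRYY L=OYOY
After move 2 (R): R=WWRR U=WGOG F=GRGY D=RBYB B=OBWB
After move 3 (R): R=RWRW U=WROY F=GBGB D=RWYO B=GBGB
Query 1: U[3] = Y
Query 2: R[2] = R
Query 3: L[3] = Y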